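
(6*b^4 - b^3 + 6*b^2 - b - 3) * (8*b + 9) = 48*b^5 + 46*b^4 + 39*b^3 + 46*b^2 - 33*b - 27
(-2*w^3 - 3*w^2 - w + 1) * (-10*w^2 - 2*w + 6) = 20*w^5 + 34*w^4 + 4*w^3 - 26*w^2 - 8*w + 6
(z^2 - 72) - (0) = z^2 - 72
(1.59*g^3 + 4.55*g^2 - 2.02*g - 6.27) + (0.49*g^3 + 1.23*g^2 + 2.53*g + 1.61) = 2.08*g^3 + 5.78*g^2 + 0.51*g - 4.66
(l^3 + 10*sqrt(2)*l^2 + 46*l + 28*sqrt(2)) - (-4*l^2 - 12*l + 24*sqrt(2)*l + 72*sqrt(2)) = l^3 + 4*l^2 + 10*sqrt(2)*l^2 - 24*sqrt(2)*l + 58*l - 44*sqrt(2)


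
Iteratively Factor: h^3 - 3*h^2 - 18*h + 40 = (h - 2)*(h^2 - h - 20) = (h - 2)*(h + 4)*(h - 5)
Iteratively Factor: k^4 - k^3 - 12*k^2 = (k + 3)*(k^3 - 4*k^2) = k*(k + 3)*(k^2 - 4*k) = k*(k - 4)*(k + 3)*(k)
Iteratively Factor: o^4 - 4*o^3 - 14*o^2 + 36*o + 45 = (o + 1)*(o^3 - 5*o^2 - 9*o + 45) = (o + 1)*(o + 3)*(o^2 - 8*o + 15) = (o - 3)*(o + 1)*(o + 3)*(o - 5)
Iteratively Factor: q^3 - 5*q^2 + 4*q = (q - 1)*(q^2 - 4*q) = (q - 4)*(q - 1)*(q)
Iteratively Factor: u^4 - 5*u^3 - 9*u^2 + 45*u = (u + 3)*(u^3 - 8*u^2 + 15*u) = (u - 5)*(u + 3)*(u^2 - 3*u) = u*(u - 5)*(u + 3)*(u - 3)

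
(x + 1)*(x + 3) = x^2 + 4*x + 3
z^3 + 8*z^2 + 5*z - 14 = (z - 1)*(z + 2)*(z + 7)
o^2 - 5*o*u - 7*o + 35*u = (o - 7)*(o - 5*u)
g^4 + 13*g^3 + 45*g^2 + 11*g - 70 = (g - 1)*(g + 2)*(g + 5)*(g + 7)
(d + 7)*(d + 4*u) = d^2 + 4*d*u + 7*d + 28*u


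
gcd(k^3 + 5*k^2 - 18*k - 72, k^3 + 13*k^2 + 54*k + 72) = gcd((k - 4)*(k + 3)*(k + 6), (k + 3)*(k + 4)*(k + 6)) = k^2 + 9*k + 18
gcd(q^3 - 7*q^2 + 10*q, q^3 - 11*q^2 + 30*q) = q^2 - 5*q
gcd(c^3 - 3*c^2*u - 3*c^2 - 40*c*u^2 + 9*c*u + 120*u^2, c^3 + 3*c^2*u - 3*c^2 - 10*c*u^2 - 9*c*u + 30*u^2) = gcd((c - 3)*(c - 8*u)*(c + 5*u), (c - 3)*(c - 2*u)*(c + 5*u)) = c^2 + 5*c*u - 3*c - 15*u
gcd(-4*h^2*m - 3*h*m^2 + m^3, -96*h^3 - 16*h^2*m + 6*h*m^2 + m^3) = 4*h - m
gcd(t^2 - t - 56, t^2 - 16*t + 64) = t - 8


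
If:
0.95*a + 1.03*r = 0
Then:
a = -1.08421052631579*r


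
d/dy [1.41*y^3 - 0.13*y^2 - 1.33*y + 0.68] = 4.23*y^2 - 0.26*y - 1.33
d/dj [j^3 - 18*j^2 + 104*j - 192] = 3*j^2 - 36*j + 104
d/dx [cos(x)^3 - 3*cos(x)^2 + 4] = 3*(2 - cos(x))*sin(x)*cos(x)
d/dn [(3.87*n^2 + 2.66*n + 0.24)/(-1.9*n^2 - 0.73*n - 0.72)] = (2.2289*n^2 - 4.6608*n - 1.74)/(3.61*n^4 + 2.774*n^3 + 3.2689*n^2 + 1.0512*n + 0.5184)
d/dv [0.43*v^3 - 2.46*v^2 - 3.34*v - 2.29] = 1.29*v^2 - 4.92*v - 3.34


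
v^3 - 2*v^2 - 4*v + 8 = (v - 2)^2*(v + 2)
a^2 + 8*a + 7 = (a + 1)*(a + 7)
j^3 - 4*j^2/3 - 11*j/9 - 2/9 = (j - 2)*(j + 1/3)^2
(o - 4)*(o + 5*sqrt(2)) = o^2 - 4*o + 5*sqrt(2)*o - 20*sqrt(2)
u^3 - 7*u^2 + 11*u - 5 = (u - 5)*(u - 1)^2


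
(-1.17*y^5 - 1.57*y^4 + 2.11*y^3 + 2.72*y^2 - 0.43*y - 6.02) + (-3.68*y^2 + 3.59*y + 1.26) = -1.17*y^5 - 1.57*y^4 + 2.11*y^3 - 0.96*y^2 + 3.16*y - 4.76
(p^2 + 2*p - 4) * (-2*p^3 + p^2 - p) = -2*p^5 - 3*p^4 + 9*p^3 - 6*p^2 + 4*p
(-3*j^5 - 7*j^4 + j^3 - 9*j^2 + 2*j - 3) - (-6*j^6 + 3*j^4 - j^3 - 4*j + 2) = 6*j^6 - 3*j^5 - 10*j^4 + 2*j^3 - 9*j^2 + 6*j - 5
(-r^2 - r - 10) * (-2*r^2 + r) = 2*r^4 + r^3 + 19*r^2 - 10*r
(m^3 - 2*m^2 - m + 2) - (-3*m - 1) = m^3 - 2*m^2 + 2*m + 3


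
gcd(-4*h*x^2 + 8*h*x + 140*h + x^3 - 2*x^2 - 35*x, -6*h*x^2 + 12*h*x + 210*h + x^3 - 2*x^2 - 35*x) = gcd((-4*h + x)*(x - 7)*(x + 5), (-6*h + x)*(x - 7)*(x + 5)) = x^2 - 2*x - 35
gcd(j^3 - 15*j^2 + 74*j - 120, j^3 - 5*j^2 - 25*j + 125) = j - 5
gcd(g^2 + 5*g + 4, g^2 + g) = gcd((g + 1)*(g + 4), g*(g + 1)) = g + 1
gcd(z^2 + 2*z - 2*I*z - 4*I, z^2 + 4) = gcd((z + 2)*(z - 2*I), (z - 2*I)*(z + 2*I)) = z - 2*I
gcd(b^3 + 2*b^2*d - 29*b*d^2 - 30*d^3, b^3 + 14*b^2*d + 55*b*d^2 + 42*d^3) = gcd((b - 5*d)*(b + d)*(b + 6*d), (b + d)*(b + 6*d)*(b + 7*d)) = b^2 + 7*b*d + 6*d^2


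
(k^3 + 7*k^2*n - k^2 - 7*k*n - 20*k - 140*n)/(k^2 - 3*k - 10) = (k^2 + 7*k*n + 4*k + 28*n)/(k + 2)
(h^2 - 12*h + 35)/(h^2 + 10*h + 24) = (h^2 - 12*h + 35)/(h^2 + 10*h + 24)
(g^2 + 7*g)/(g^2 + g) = (g + 7)/(g + 1)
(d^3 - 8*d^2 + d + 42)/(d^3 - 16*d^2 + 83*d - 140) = (d^2 - d - 6)/(d^2 - 9*d + 20)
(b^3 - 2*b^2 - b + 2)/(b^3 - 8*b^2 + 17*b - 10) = (b + 1)/(b - 5)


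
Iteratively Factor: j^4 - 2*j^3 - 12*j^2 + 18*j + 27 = (j + 3)*(j^3 - 5*j^2 + 3*j + 9) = (j - 3)*(j + 3)*(j^2 - 2*j - 3) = (j - 3)^2*(j + 3)*(j + 1)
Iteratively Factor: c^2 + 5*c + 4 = (c + 1)*(c + 4)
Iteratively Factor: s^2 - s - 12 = (s + 3)*(s - 4)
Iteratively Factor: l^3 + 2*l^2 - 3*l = (l + 3)*(l^2 - l) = (l - 1)*(l + 3)*(l)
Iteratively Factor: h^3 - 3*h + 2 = (h - 1)*(h^2 + h - 2) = (h - 1)^2*(h + 2)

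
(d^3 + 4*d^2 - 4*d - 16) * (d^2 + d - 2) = d^5 + 5*d^4 - 2*d^3 - 28*d^2 - 8*d + 32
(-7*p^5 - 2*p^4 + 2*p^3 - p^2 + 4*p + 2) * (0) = 0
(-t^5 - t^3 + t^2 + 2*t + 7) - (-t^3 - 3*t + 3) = -t^5 + t^2 + 5*t + 4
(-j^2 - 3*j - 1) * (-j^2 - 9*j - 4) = j^4 + 12*j^3 + 32*j^2 + 21*j + 4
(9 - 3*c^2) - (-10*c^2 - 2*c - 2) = 7*c^2 + 2*c + 11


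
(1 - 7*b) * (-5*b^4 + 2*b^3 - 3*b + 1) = 35*b^5 - 19*b^4 + 2*b^3 + 21*b^2 - 10*b + 1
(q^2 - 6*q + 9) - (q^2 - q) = 9 - 5*q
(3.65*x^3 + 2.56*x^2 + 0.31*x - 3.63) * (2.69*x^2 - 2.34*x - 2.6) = 9.8185*x^5 - 1.6546*x^4 - 14.6465*x^3 - 17.1461*x^2 + 7.6882*x + 9.438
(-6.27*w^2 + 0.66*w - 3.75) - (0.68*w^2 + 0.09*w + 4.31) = -6.95*w^2 + 0.57*w - 8.06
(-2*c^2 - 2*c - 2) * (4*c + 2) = -8*c^3 - 12*c^2 - 12*c - 4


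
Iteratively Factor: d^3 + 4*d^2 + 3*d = (d + 1)*(d^2 + 3*d) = d*(d + 1)*(d + 3)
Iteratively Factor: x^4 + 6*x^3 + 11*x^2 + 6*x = (x + 3)*(x^3 + 3*x^2 + 2*x) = (x + 1)*(x + 3)*(x^2 + 2*x) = x*(x + 1)*(x + 3)*(x + 2)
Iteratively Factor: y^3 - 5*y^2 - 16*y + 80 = (y - 4)*(y^2 - y - 20) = (y - 5)*(y - 4)*(y + 4)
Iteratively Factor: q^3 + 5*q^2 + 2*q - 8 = (q + 2)*(q^2 + 3*q - 4) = (q - 1)*(q + 2)*(q + 4)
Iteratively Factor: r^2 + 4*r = (r)*(r + 4)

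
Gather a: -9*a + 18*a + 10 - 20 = 9*a - 10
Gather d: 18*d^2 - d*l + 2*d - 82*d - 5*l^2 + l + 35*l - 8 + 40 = 18*d^2 + d*(-l - 80) - 5*l^2 + 36*l + 32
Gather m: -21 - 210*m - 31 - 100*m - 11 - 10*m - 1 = -320*m - 64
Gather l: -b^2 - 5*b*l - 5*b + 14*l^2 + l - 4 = -b^2 - 5*b + 14*l^2 + l*(1 - 5*b) - 4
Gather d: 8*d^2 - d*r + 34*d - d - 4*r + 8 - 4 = 8*d^2 + d*(33 - r) - 4*r + 4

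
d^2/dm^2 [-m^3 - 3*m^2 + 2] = -6*m - 6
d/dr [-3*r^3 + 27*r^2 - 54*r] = -9*r^2 + 54*r - 54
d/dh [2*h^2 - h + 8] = 4*h - 1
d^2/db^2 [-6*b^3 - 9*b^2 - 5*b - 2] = -36*b - 18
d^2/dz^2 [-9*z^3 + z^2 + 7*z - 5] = 2 - 54*z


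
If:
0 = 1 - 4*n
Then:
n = 1/4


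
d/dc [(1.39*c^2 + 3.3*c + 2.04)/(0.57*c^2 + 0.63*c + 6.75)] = (-1.0053*c^2 + 16.4394*c + 20.9898)/(0.3249*c^4 + 0.7182*c^3 + 8.0919*c^2 + 8.505*c + 45.5625)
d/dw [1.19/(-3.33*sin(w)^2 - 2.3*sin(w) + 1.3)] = (7.9254*sin(w) + 2.737)*cos(w)/(3.33*sin(w)^2 + 2.3*sin(w) - 1.3)^2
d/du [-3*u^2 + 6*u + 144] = 6 - 6*u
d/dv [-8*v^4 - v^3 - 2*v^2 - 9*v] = -32*v^3 - 3*v^2 - 4*v - 9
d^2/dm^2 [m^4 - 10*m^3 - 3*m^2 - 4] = 12*m^2 - 60*m - 6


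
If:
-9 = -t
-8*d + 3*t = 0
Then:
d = 27/8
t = 9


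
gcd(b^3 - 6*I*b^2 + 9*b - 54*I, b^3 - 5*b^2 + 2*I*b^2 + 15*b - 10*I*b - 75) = b - 3*I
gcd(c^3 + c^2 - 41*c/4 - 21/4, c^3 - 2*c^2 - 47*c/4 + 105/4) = c^2 + c/2 - 21/2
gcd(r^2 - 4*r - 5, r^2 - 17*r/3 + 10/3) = r - 5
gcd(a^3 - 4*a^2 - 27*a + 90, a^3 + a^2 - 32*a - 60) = a^2 - a - 30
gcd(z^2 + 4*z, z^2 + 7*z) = z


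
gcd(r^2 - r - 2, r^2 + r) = r + 1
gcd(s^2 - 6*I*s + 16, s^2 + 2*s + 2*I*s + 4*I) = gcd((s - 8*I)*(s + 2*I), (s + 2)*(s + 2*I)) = s + 2*I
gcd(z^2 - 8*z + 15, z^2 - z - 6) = z - 3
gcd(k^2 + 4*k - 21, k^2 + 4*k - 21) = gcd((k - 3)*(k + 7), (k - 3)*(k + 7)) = k^2 + 4*k - 21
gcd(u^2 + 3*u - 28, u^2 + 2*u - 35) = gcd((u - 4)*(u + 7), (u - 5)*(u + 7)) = u + 7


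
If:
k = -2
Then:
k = -2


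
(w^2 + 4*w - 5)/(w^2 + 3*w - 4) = (w + 5)/(w + 4)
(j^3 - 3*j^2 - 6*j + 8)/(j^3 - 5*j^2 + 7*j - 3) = (j^2 - 2*j - 8)/(j^2 - 4*j + 3)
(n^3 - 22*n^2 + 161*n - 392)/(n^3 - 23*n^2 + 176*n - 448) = (n - 7)/(n - 8)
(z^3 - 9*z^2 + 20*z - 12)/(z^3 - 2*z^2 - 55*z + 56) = (z^2 - 8*z + 12)/(z^2 - z - 56)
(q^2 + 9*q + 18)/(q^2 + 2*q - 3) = (q + 6)/(q - 1)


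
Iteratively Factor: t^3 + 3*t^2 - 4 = (t - 1)*(t^2 + 4*t + 4) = (t - 1)*(t + 2)*(t + 2)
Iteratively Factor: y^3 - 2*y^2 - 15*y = (y + 3)*(y^2 - 5*y) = y*(y + 3)*(y - 5)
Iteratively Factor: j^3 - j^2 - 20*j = (j - 5)*(j^2 + 4*j) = (j - 5)*(j + 4)*(j)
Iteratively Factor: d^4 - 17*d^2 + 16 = (d - 1)*(d^3 + d^2 - 16*d - 16) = (d - 4)*(d - 1)*(d^2 + 5*d + 4) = (d - 4)*(d - 1)*(d + 1)*(d + 4)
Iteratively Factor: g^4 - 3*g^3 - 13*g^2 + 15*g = (g + 3)*(g^3 - 6*g^2 + 5*g) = (g - 1)*(g + 3)*(g^2 - 5*g) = g*(g - 1)*(g + 3)*(g - 5)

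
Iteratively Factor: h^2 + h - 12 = (h - 3)*(h + 4)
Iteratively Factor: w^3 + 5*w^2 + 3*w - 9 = (w + 3)*(w^2 + 2*w - 3) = (w - 1)*(w + 3)*(w + 3)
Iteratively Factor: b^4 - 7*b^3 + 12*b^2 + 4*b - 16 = (b + 1)*(b^3 - 8*b^2 + 20*b - 16) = (b - 2)*(b + 1)*(b^2 - 6*b + 8) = (b - 4)*(b - 2)*(b + 1)*(b - 2)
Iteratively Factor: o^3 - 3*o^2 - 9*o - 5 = (o + 1)*(o^2 - 4*o - 5) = (o - 5)*(o + 1)*(o + 1)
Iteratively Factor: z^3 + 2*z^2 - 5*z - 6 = (z + 1)*(z^2 + z - 6) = (z - 2)*(z + 1)*(z + 3)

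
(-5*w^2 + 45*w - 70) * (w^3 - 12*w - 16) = -5*w^5 + 45*w^4 - 10*w^3 - 460*w^2 + 120*w + 1120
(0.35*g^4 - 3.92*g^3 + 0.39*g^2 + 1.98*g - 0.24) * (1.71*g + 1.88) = 0.5985*g^5 - 6.0452*g^4 - 6.7027*g^3 + 4.119*g^2 + 3.312*g - 0.4512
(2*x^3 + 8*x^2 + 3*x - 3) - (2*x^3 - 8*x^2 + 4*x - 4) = 16*x^2 - x + 1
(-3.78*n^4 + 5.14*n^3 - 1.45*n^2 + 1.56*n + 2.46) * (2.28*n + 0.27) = -8.6184*n^5 + 10.6986*n^4 - 1.9182*n^3 + 3.1653*n^2 + 6.03*n + 0.6642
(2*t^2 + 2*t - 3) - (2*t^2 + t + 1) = t - 4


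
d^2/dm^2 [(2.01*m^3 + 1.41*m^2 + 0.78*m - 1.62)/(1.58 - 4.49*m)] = (-81.043602*m^3 + 85.556052*m^2 - 30.106584*m + 47.211924)/(90.518849*m^3 - 95.558874*m^2 + 33.626508*m - 3.944312)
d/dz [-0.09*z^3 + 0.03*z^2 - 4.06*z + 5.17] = -0.27*z^2 + 0.06*z - 4.06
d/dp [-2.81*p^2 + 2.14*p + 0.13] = 2.14 - 5.62*p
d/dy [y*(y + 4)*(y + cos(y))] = -y*(y + 4)*(sin(y) - 1) + y*(y + cos(y)) + (y + 4)*(y + cos(y))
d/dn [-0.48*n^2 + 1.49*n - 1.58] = 1.49 - 0.96*n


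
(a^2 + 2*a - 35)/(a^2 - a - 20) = (a + 7)/(a + 4)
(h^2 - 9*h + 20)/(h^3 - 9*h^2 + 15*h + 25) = (h - 4)/(h^2 - 4*h - 5)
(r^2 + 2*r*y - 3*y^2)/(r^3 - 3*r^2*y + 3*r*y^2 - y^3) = (r + 3*y)/(r^2 - 2*r*y + y^2)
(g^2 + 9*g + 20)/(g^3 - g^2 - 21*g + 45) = (g + 4)/(g^2 - 6*g + 9)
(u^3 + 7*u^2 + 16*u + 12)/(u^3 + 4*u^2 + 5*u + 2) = (u^2 + 5*u + 6)/(u^2 + 2*u + 1)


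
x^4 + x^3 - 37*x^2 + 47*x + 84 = (x - 4)*(x - 3)*(x + 1)*(x + 7)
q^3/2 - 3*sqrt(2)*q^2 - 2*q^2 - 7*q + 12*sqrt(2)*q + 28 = (q/2 + sqrt(2)/2)*(q - 4)*(q - 7*sqrt(2))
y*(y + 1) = y^2 + y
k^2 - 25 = (k - 5)*(k + 5)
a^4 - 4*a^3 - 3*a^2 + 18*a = a*(a - 3)^2*(a + 2)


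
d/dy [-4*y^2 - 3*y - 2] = -8*y - 3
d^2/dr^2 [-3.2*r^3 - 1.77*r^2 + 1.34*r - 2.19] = -19.2*r - 3.54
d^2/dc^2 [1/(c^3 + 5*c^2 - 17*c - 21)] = 2*(-(3*c + 5)*(c^3 + 5*c^2 - 17*c - 21) + (3*c^2 + 10*c - 17)^2)/(c^3 + 5*c^2 - 17*c - 21)^3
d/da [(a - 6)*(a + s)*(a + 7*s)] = 3*a^2 + 16*a*s - 12*a + 7*s^2 - 48*s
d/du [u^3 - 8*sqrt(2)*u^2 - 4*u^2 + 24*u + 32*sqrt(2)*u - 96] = 3*u^2 - 16*sqrt(2)*u - 8*u + 24 + 32*sqrt(2)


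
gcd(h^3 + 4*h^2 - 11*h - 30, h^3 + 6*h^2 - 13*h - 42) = h^2 - h - 6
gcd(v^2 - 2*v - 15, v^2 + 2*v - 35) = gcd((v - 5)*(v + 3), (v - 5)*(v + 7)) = v - 5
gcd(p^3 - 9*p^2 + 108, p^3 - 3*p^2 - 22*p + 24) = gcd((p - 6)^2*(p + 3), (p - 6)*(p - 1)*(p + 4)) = p - 6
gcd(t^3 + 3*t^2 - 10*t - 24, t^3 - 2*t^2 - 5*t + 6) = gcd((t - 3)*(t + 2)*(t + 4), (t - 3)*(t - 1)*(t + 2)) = t^2 - t - 6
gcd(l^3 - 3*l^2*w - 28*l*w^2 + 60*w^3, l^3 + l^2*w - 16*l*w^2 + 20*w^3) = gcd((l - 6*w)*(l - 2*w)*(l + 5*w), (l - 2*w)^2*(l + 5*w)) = -l^2 - 3*l*w + 10*w^2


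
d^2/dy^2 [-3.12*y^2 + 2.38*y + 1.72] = -6.24000000000000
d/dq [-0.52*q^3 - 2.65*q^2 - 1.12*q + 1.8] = -1.56*q^2 - 5.3*q - 1.12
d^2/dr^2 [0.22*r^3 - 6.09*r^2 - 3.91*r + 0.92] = 1.32*r - 12.18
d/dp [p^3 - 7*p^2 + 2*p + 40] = 3*p^2 - 14*p + 2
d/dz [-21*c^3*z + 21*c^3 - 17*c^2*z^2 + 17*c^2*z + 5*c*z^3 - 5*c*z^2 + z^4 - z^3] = -21*c^3 - 34*c^2*z + 17*c^2 + 15*c*z^2 - 10*c*z + 4*z^3 - 3*z^2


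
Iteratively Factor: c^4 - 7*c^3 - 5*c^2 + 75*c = (c)*(c^3 - 7*c^2 - 5*c + 75) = c*(c + 3)*(c^2 - 10*c + 25) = c*(c - 5)*(c + 3)*(c - 5)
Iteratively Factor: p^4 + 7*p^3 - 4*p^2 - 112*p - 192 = (p + 3)*(p^3 + 4*p^2 - 16*p - 64) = (p - 4)*(p + 3)*(p^2 + 8*p + 16) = (p - 4)*(p + 3)*(p + 4)*(p + 4)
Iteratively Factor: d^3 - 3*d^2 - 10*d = (d)*(d^2 - 3*d - 10) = d*(d + 2)*(d - 5)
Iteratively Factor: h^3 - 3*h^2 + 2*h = (h)*(h^2 - 3*h + 2) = h*(h - 1)*(h - 2)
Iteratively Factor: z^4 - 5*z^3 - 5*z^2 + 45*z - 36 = (z - 1)*(z^3 - 4*z^2 - 9*z + 36) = (z - 1)*(z + 3)*(z^2 - 7*z + 12) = (z - 3)*(z - 1)*(z + 3)*(z - 4)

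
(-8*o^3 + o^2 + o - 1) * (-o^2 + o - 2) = 8*o^5 - 9*o^4 + 16*o^3 - 3*o + 2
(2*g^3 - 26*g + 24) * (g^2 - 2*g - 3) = 2*g^5 - 4*g^4 - 32*g^3 + 76*g^2 + 30*g - 72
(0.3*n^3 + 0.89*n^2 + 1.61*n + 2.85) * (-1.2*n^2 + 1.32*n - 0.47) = -0.36*n^5 - 0.672*n^4 - 0.8982*n^3 - 1.7131*n^2 + 3.0053*n - 1.3395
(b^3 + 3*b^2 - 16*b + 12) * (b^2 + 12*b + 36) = b^5 + 15*b^4 + 56*b^3 - 72*b^2 - 432*b + 432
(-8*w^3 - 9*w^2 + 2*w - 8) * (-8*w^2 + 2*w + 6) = 64*w^5 + 56*w^4 - 82*w^3 + 14*w^2 - 4*w - 48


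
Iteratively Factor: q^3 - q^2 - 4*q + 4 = (q - 1)*(q^2 - 4) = (q - 2)*(q - 1)*(q + 2)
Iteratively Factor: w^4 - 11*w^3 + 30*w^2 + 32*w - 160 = (w - 4)*(w^3 - 7*w^2 + 2*w + 40) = (w - 4)*(w + 2)*(w^2 - 9*w + 20) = (w - 4)^2*(w + 2)*(w - 5)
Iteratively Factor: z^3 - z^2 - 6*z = (z - 3)*(z^2 + 2*z) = z*(z - 3)*(z + 2)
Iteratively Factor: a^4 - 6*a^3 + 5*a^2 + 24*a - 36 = (a - 3)*(a^3 - 3*a^2 - 4*a + 12) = (a - 3)^2*(a^2 - 4) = (a - 3)^2*(a - 2)*(a + 2)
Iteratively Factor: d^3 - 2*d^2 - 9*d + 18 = (d - 3)*(d^2 + d - 6) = (d - 3)*(d + 3)*(d - 2)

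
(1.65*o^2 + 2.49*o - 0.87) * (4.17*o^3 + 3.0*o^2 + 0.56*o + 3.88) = 6.8805*o^5 + 15.3333*o^4 + 4.7661*o^3 + 5.1864*o^2 + 9.174*o - 3.3756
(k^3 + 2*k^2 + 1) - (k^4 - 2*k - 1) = -k^4 + k^3 + 2*k^2 + 2*k + 2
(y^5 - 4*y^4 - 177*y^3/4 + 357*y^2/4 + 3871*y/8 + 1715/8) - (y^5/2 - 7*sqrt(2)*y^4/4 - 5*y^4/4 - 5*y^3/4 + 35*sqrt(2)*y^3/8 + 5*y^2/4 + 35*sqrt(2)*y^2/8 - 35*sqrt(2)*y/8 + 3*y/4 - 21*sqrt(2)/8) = y^5/2 - 11*y^4/4 + 7*sqrt(2)*y^4/4 - 43*y^3 - 35*sqrt(2)*y^3/8 - 35*sqrt(2)*y^2/8 + 88*y^2 + 35*sqrt(2)*y/8 + 3865*y/8 + 21*sqrt(2)/8 + 1715/8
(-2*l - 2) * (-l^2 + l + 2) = 2*l^3 - 6*l - 4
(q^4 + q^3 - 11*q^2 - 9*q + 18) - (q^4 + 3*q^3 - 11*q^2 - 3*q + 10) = -2*q^3 - 6*q + 8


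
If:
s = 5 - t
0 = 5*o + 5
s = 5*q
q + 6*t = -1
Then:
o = -1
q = 31/29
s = 155/29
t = -10/29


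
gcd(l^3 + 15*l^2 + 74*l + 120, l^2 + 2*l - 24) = l + 6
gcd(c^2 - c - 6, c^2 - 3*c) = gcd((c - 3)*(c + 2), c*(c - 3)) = c - 3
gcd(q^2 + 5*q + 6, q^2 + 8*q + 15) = q + 3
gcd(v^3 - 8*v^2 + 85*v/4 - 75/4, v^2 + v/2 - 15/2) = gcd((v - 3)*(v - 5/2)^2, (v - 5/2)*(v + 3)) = v - 5/2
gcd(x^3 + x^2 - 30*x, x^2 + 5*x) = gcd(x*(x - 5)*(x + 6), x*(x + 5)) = x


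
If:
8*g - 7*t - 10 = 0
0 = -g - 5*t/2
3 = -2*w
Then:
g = 25/27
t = -10/27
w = -3/2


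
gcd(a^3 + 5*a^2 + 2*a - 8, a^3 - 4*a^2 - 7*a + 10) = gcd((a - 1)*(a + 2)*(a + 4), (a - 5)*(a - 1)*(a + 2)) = a^2 + a - 2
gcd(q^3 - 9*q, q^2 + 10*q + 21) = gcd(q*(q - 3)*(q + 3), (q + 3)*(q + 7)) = q + 3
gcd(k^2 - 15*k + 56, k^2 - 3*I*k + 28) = 1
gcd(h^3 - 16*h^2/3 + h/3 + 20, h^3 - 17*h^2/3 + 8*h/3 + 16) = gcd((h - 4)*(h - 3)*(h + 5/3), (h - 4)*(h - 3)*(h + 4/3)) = h^2 - 7*h + 12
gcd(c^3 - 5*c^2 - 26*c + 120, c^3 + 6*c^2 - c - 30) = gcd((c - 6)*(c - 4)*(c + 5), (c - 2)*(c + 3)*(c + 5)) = c + 5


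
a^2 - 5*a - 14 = (a - 7)*(a + 2)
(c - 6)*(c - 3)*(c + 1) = c^3 - 8*c^2 + 9*c + 18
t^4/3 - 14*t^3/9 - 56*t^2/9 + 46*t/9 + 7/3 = (t/3 + 1)*(t - 7)*(t - 1)*(t + 1/3)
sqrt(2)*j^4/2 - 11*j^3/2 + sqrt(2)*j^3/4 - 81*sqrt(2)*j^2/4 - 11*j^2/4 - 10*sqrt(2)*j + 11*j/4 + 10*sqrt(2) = (j - 1/2)*(j - 8*sqrt(2))*(j + 5*sqrt(2)/2)*(sqrt(2)*j/2 + sqrt(2)/2)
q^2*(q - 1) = q^3 - q^2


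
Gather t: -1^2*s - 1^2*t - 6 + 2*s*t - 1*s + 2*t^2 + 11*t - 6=-2*s + 2*t^2 + t*(2*s + 10) - 12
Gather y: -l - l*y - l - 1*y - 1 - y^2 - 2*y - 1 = -2*l - y^2 + y*(-l - 3) - 2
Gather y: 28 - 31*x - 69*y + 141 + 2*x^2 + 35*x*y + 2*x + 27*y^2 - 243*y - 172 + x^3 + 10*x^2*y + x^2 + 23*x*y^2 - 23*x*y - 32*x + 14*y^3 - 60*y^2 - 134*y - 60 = x^3 + 3*x^2 - 61*x + 14*y^3 + y^2*(23*x - 33) + y*(10*x^2 + 12*x - 446) - 63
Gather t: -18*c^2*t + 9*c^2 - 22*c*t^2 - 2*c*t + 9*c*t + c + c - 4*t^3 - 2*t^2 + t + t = 9*c^2 + 2*c - 4*t^3 + t^2*(-22*c - 2) + t*(-18*c^2 + 7*c + 2)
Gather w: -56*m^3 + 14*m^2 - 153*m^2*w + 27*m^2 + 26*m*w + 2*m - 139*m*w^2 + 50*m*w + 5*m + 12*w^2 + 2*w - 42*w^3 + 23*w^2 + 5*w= -56*m^3 + 41*m^2 + 7*m - 42*w^3 + w^2*(35 - 139*m) + w*(-153*m^2 + 76*m + 7)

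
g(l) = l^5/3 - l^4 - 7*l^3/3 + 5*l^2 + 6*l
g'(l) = 5*l^4/3 - 4*l^3 - 7*l^2 + 10*l + 6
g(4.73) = 181.97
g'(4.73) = 307.64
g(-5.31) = -1743.74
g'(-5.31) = 1679.45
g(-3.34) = -140.32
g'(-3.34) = 250.96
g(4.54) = 130.04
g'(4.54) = 240.88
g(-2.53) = -20.91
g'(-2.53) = 68.96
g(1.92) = 8.54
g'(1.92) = -6.27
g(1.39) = 9.73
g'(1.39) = 1.85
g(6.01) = 1019.15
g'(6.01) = 1119.37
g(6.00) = 1008.00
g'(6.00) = 1110.00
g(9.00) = 11880.00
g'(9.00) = 7548.00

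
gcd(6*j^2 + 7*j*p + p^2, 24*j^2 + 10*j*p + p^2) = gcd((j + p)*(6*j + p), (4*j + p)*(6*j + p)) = 6*j + p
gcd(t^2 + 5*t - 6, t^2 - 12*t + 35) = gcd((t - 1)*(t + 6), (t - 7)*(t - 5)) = 1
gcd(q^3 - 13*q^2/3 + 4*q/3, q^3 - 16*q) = q^2 - 4*q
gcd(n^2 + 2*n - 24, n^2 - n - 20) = 1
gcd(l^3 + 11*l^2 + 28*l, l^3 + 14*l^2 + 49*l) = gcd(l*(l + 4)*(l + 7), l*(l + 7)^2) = l^2 + 7*l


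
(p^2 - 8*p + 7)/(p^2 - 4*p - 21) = (p - 1)/(p + 3)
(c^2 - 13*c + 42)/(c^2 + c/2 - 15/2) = 2*(c^2 - 13*c + 42)/(2*c^2 + c - 15)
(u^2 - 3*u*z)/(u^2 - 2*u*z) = (u - 3*z)/(u - 2*z)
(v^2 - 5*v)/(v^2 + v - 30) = v/(v + 6)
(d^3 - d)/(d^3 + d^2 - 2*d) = (d + 1)/(d + 2)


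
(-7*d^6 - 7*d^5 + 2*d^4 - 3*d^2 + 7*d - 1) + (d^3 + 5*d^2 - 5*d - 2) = -7*d^6 - 7*d^5 + 2*d^4 + d^3 + 2*d^2 + 2*d - 3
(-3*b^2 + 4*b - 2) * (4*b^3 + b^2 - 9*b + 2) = -12*b^5 + 13*b^4 + 23*b^3 - 44*b^2 + 26*b - 4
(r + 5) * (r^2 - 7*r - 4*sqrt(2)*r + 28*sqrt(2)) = r^3 - 4*sqrt(2)*r^2 - 2*r^2 - 35*r + 8*sqrt(2)*r + 140*sqrt(2)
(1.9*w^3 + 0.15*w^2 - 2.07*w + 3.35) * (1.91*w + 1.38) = 3.629*w^4 + 2.9085*w^3 - 3.7467*w^2 + 3.5419*w + 4.623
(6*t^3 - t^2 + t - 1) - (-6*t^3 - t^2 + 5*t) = 12*t^3 - 4*t - 1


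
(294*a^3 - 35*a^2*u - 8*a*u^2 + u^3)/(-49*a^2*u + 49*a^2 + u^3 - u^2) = (-42*a^2 - a*u + u^2)/(7*a*u - 7*a + u^2 - u)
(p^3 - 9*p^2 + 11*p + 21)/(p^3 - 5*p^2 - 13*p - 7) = (p - 3)/(p + 1)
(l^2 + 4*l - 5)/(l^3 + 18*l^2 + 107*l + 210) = (l - 1)/(l^2 + 13*l + 42)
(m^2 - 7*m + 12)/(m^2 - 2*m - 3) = (m - 4)/(m + 1)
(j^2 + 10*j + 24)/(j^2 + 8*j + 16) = (j + 6)/(j + 4)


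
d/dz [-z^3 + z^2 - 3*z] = -3*z^2 + 2*z - 3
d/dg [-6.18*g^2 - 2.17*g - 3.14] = -12.36*g - 2.17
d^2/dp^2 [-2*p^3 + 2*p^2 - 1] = 4 - 12*p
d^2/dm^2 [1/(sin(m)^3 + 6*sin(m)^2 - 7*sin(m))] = (-9*sin(m)^2 - 75*sin(m) - 193 + 29/sin(m) + 154/sin(m)^2 - 98/sin(m)^3)/((sin(m) - 1)^2*(sin(m) + 7)^3)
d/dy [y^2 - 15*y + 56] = 2*y - 15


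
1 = 1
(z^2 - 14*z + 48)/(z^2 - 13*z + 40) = (z - 6)/(z - 5)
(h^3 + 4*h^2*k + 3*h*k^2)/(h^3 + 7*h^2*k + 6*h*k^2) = (h + 3*k)/(h + 6*k)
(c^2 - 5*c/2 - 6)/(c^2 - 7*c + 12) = (c + 3/2)/(c - 3)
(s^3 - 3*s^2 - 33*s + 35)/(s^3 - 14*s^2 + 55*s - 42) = (s + 5)/(s - 6)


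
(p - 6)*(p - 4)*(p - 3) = p^3 - 13*p^2 + 54*p - 72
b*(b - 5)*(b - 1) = b^3 - 6*b^2 + 5*b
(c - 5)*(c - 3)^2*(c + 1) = c^4 - 10*c^3 + 28*c^2 - 6*c - 45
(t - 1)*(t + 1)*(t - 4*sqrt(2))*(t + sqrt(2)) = t^4 - 3*sqrt(2)*t^3 - 9*t^2 + 3*sqrt(2)*t + 8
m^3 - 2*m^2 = m^2*(m - 2)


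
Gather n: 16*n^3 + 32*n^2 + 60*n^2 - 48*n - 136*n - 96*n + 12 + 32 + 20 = 16*n^3 + 92*n^2 - 280*n + 64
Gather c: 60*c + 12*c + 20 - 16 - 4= 72*c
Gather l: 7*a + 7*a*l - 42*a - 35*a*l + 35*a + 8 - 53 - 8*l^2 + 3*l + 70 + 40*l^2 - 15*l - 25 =32*l^2 + l*(-28*a - 12)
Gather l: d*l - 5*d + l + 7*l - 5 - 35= -5*d + l*(d + 8) - 40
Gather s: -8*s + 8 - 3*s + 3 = 11 - 11*s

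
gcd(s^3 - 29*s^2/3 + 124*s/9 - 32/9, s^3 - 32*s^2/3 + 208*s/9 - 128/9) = s^2 - 28*s/3 + 32/3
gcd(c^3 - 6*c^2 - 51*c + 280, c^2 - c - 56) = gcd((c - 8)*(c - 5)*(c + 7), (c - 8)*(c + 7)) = c^2 - c - 56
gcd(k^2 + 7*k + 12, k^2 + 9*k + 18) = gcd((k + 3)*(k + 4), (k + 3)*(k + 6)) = k + 3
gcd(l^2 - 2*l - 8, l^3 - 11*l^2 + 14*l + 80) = l + 2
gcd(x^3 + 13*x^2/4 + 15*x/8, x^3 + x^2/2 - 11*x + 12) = 1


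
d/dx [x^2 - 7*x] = 2*x - 7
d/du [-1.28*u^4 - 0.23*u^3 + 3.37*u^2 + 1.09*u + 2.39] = -5.12*u^3 - 0.69*u^2 + 6.74*u + 1.09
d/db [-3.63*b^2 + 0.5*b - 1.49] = 0.5 - 7.26*b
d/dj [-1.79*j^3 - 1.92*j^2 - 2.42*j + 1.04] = -5.37*j^2 - 3.84*j - 2.42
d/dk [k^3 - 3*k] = 3*k^2 - 3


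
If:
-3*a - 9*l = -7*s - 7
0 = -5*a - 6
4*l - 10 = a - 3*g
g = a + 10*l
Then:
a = -6/5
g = 208/85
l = 31/85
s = -622/595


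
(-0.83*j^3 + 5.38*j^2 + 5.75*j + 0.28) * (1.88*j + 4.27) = -1.5604*j^4 + 6.5703*j^3 + 33.7826*j^2 + 25.0789*j + 1.1956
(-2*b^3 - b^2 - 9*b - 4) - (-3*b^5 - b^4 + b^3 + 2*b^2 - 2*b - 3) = 3*b^5 + b^4 - 3*b^3 - 3*b^2 - 7*b - 1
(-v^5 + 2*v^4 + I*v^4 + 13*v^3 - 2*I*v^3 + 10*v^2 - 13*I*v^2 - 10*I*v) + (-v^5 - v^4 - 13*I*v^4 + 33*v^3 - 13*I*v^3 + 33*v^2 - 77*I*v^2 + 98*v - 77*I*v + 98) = -2*v^5 + v^4 - 12*I*v^4 + 46*v^3 - 15*I*v^3 + 43*v^2 - 90*I*v^2 + 98*v - 87*I*v + 98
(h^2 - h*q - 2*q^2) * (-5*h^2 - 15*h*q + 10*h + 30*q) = -5*h^4 - 10*h^3*q + 10*h^3 + 25*h^2*q^2 + 20*h^2*q + 30*h*q^3 - 50*h*q^2 - 60*q^3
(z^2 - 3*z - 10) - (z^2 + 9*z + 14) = -12*z - 24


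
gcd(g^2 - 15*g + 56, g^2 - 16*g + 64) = g - 8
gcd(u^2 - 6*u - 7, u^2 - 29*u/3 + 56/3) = u - 7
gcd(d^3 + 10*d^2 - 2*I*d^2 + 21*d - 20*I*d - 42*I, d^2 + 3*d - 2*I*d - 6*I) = d^2 + d*(3 - 2*I) - 6*I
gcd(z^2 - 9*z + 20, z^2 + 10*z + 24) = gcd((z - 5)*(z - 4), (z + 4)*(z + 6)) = 1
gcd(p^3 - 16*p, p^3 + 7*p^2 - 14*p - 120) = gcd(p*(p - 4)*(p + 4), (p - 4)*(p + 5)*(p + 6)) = p - 4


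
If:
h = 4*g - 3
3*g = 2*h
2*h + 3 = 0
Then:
No Solution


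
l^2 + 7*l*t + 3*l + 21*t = (l + 3)*(l + 7*t)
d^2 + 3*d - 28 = (d - 4)*(d + 7)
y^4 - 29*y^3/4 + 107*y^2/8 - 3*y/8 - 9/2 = (y - 4)*(y - 3)*(y - 3/4)*(y + 1/2)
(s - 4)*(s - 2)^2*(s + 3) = s^4 - 5*s^3 - 4*s^2 + 44*s - 48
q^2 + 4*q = q*(q + 4)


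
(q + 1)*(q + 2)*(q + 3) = q^3 + 6*q^2 + 11*q + 6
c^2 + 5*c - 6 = (c - 1)*(c + 6)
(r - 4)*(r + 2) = r^2 - 2*r - 8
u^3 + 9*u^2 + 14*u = u*(u + 2)*(u + 7)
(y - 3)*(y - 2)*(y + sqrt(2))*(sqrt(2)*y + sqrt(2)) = sqrt(2)*y^4 - 4*sqrt(2)*y^3 + 2*y^3 - 8*y^2 + sqrt(2)*y^2 + 2*y + 6*sqrt(2)*y + 12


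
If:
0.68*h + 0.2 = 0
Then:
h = -0.29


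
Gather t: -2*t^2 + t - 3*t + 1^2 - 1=-2*t^2 - 2*t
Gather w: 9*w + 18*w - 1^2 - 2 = 27*w - 3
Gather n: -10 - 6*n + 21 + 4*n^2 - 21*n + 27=4*n^2 - 27*n + 38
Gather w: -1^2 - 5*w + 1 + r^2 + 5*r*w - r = r^2 - r + w*(5*r - 5)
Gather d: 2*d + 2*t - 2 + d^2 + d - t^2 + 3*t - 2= d^2 + 3*d - t^2 + 5*t - 4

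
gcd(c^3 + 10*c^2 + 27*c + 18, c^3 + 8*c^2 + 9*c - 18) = c^2 + 9*c + 18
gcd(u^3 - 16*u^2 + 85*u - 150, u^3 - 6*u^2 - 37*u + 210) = u - 5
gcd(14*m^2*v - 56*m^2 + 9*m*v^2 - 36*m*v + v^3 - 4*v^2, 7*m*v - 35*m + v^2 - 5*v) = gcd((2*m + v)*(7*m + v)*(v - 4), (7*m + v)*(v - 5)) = 7*m + v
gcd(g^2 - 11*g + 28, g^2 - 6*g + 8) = g - 4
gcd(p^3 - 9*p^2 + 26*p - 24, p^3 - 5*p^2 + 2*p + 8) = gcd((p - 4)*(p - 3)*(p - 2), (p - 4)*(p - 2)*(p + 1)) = p^2 - 6*p + 8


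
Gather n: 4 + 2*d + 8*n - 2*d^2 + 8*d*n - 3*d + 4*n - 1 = -2*d^2 - d + n*(8*d + 12) + 3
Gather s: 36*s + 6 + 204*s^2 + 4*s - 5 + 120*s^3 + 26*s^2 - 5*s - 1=120*s^3 + 230*s^2 + 35*s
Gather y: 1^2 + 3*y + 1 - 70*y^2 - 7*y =-70*y^2 - 4*y + 2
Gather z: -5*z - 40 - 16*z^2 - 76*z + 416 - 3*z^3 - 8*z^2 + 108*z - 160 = -3*z^3 - 24*z^2 + 27*z + 216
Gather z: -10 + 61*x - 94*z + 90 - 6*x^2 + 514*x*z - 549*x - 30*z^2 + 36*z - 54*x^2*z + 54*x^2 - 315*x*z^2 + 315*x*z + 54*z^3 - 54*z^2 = 48*x^2 - 488*x + 54*z^3 + z^2*(-315*x - 84) + z*(-54*x^2 + 829*x - 58) + 80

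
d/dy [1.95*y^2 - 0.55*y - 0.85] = 3.9*y - 0.55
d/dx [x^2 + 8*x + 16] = 2*x + 8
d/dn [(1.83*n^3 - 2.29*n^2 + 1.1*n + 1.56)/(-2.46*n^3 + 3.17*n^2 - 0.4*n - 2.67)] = (0.1677*n^4 + 3.948*n^3 - 5.7165*n^2 + 2.3382*n - 2.313)/(6.0516*n^6 - 15.5964*n^5 + 12.0169*n^4 + 10.6004*n^3 - 16.7678*n^2 + 2.136*n + 7.1289)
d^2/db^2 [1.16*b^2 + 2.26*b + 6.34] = 2.32000000000000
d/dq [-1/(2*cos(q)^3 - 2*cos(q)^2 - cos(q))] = (-6*cos(q)^2 + 4*cos(q) + 1)*sin(q)/((2*cos(q) - cos(2*q))^2*cos(q)^2)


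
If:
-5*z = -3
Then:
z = 3/5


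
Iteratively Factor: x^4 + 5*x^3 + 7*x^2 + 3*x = (x)*(x^3 + 5*x^2 + 7*x + 3) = x*(x + 1)*(x^2 + 4*x + 3) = x*(x + 1)^2*(x + 3)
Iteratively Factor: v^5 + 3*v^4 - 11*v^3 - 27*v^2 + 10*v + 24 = (v - 1)*(v^4 + 4*v^3 - 7*v^2 - 34*v - 24) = (v - 1)*(v + 1)*(v^3 + 3*v^2 - 10*v - 24) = (v - 1)*(v + 1)*(v + 2)*(v^2 + v - 12) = (v - 3)*(v - 1)*(v + 1)*(v + 2)*(v + 4)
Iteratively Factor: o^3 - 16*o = (o - 4)*(o^2 + 4*o) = (o - 4)*(o + 4)*(o)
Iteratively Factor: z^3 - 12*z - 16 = (z + 2)*(z^2 - 2*z - 8) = (z - 4)*(z + 2)*(z + 2)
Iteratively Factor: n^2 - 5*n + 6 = (n - 2)*(n - 3)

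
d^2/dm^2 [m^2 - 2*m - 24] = 2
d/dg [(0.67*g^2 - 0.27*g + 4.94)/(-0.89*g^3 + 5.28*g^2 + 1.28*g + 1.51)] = (0.5963*g^4 - 0.4806*g^3 + 15.473*g^2 - 50.143*g - 6.7309)/(0.7921*g^6 - 9.3984*g^5 + 25.6*g^4 + 10.829*g^3 + 17.584*g^2 + 3.8656*g + 2.2801)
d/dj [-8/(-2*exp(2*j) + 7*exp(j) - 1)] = (56 - 32*exp(j))*exp(j)/(2*exp(2*j) - 7*exp(j) + 1)^2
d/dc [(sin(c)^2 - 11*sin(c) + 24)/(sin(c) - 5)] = (sin(c)^2 - 10*sin(c) + 31)*cos(c)/(sin(c) - 5)^2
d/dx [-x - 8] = -1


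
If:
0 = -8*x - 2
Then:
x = -1/4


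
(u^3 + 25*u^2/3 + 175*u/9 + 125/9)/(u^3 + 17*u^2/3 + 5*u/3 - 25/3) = (u + 5/3)/(u - 1)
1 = 1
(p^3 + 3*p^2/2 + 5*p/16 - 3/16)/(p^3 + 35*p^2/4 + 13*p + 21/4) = (p - 1/4)/(p + 7)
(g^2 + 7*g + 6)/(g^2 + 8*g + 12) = (g + 1)/(g + 2)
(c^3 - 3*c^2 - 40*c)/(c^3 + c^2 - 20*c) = (c - 8)/(c - 4)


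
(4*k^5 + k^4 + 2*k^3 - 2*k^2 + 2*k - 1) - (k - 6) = 4*k^5 + k^4 + 2*k^3 - 2*k^2 + k + 5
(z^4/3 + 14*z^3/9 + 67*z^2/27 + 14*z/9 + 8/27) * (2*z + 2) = 2*z^5/3 + 34*z^4/9 + 218*z^3/27 + 218*z^2/27 + 100*z/27 + 16/27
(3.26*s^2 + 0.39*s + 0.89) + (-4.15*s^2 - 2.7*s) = -0.890000000000001*s^2 - 2.31*s + 0.89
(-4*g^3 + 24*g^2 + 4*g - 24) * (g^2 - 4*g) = -4*g^5 + 40*g^4 - 92*g^3 - 40*g^2 + 96*g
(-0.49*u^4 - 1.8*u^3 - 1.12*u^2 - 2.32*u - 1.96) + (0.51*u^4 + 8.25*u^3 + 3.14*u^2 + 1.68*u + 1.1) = 0.02*u^4 + 6.45*u^3 + 2.02*u^2 - 0.64*u - 0.86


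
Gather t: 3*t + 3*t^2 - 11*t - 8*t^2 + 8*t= -5*t^2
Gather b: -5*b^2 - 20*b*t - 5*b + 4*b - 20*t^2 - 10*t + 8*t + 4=-5*b^2 + b*(-20*t - 1) - 20*t^2 - 2*t + 4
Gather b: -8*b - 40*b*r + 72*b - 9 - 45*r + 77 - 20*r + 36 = b*(64 - 40*r) - 65*r + 104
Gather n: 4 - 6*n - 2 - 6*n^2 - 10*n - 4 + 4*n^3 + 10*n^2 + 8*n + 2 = 4*n^3 + 4*n^2 - 8*n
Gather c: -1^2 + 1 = 0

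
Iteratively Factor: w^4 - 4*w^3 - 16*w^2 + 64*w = (w - 4)*(w^3 - 16*w) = (w - 4)*(w + 4)*(w^2 - 4*w) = (w - 4)^2*(w + 4)*(w)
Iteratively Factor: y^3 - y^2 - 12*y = (y + 3)*(y^2 - 4*y) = y*(y + 3)*(y - 4)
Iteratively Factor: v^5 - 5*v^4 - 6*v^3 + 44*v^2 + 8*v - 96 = (v + 2)*(v^4 - 7*v^3 + 8*v^2 + 28*v - 48) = (v + 2)^2*(v^3 - 9*v^2 + 26*v - 24) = (v - 4)*(v + 2)^2*(v^2 - 5*v + 6) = (v - 4)*(v - 3)*(v + 2)^2*(v - 2)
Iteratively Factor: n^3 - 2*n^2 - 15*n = (n - 5)*(n^2 + 3*n) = n*(n - 5)*(n + 3)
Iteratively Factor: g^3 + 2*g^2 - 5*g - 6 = (g + 1)*(g^2 + g - 6) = (g + 1)*(g + 3)*(g - 2)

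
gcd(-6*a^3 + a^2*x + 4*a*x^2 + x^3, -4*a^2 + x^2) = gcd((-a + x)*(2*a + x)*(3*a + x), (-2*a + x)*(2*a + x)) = 2*a + x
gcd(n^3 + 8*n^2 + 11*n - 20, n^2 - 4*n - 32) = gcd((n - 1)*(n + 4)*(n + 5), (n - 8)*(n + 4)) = n + 4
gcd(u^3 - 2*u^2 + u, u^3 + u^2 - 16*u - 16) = 1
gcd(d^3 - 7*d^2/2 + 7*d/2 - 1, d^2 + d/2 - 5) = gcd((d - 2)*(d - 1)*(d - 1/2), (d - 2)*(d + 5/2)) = d - 2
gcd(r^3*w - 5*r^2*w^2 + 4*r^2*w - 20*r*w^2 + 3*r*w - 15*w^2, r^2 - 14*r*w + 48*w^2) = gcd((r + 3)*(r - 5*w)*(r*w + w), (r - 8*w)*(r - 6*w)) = 1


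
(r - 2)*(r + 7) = r^2 + 5*r - 14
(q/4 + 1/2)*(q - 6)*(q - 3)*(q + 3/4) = q^4/4 - 25*q^3/16 - 21*q^2/16 + 9*q + 27/4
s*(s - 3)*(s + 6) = s^3 + 3*s^2 - 18*s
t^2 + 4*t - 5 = (t - 1)*(t + 5)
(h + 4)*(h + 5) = h^2 + 9*h + 20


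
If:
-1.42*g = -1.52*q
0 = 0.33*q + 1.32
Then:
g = -4.28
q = -4.00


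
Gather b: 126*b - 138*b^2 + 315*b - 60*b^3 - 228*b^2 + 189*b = -60*b^3 - 366*b^2 + 630*b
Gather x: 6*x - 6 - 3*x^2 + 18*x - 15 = -3*x^2 + 24*x - 21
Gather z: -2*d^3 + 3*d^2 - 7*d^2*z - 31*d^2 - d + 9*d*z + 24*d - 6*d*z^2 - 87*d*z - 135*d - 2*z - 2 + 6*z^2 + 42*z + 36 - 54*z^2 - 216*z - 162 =-2*d^3 - 28*d^2 - 112*d + z^2*(-6*d - 48) + z*(-7*d^2 - 78*d - 176) - 128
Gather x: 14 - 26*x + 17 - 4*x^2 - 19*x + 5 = -4*x^2 - 45*x + 36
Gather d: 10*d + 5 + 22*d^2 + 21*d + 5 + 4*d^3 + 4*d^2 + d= 4*d^3 + 26*d^2 + 32*d + 10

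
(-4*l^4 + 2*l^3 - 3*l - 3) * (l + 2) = -4*l^5 - 6*l^4 + 4*l^3 - 3*l^2 - 9*l - 6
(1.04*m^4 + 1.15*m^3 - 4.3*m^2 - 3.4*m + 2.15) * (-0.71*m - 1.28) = -0.7384*m^5 - 2.1477*m^4 + 1.581*m^3 + 7.918*m^2 + 2.8255*m - 2.752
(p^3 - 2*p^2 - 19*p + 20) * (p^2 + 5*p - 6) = p^5 + 3*p^4 - 35*p^3 - 63*p^2 + 214*p - 120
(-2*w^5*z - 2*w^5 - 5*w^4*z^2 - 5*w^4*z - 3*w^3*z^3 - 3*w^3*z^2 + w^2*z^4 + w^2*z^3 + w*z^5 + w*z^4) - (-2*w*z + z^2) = -2*w^5*z - 2*w^5 - 5*w^4*z^2 - 5*w^4*z - 3*w^3*z^3 - 3*w^3*z^2 + w^2*z^4 + w^2*z^3 + w*z^5 + w*z^4 + 2*w*z - z^2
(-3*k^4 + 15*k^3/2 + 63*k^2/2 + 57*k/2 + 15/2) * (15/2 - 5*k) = 15*k^5 - 60*k^4 - 405*k^3/4 + 375*k^2/4 + 705*k/4 + 225/4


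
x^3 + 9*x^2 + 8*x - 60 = (x - 2)*(x + 5)*(x + 6)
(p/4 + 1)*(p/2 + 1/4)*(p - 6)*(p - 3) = p^4/8 - 9*p^3/16 - 41*p^2/16 + 63*p/8 + 9/2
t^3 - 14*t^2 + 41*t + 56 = (t - 8)*(t - 7)*(t + 1)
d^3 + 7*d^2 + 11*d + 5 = (d + 1)^2*(d + 5)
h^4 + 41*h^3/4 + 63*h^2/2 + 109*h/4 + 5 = (h + 1/4)*(h + 1)*(h + 4)*(h + 5)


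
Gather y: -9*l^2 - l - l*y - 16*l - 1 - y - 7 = -9*l^2 - 17*l + y*(-l - 1) - 8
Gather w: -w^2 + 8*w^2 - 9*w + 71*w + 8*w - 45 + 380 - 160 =7*w^2 + 70*w + 175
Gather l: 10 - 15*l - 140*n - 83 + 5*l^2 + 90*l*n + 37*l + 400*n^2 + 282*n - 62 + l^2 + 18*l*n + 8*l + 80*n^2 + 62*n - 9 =6*l^2 + l*(108*n + 30) + 480*n^2 + 204*n - 144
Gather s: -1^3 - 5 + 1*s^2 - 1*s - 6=s^2 - s - 12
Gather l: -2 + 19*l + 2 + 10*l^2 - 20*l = 10*l^2 - l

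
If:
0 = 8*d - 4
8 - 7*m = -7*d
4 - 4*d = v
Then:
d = 1/2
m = 23/14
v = 2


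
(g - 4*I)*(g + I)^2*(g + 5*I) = g^4 + 3*I*g^3 + 17*g^2 + 39*I*g - 20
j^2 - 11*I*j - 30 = (j - 6*I)*(j - 5*I)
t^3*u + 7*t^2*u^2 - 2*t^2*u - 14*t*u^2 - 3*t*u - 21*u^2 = (t - 3)*(t + 7*u)*(t*u + u)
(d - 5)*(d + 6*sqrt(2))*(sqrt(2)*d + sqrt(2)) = sqrt(2)*d^3 - 4*sqrt(2)*d^2 + 12*d^2 - 48*d - 5*sqrt(2)*d - 60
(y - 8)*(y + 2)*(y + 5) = y^3 - y^2 - 46*y - 80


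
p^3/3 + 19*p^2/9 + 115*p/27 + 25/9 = (p/3 + 1)*(p + 5/3)^2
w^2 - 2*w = w*(w - 2)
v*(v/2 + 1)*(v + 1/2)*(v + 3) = v^4/2 + 11*v^3/4 + 17*v^2/4 + 3*v/2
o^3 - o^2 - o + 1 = (o - 1)^2*(o + 1)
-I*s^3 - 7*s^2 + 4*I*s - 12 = (s - 6*I)*(s - 2*I)*(-I*s + 1)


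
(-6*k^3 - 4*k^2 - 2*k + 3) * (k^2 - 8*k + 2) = -6*k^5 + 44*k^4 + 18*k^3 + 11*k^2 - 28*k + 6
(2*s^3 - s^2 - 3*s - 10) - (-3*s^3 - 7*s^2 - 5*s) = 5*s^3 + 6*s^2 + 2*s - 10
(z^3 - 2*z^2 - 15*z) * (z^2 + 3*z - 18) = z^5 + z^4 - 39*z^3 - 9*z^2 + 270*z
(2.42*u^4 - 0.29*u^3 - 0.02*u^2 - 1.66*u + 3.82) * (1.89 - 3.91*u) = -9.4622*u^5 + 5.7077*u^4 - 0.4699*u^3 + 6.4528*u^2 - 18.0736*u + 7.2198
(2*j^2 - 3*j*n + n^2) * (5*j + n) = 10*j^3 - 13*j^2*n + 2*j*n^2 + n^3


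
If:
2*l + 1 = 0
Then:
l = -1/2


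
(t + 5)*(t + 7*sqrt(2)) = t^2 + 5*t + 7*sqrt(2)*t + 35*sqrt(2)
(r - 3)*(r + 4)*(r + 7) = r^3 + 8*r^2 - 5*r - 84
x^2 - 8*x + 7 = (x - 7)*(x - 1)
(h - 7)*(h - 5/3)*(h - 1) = h^3 - 29*h^2/3 + 61*h/3 - 35/3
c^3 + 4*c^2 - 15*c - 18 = (c - 3)*(c + 1)*(c + 6)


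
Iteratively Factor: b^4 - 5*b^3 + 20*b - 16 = (b + 2)*(b^3 - 7*b^2 + 14*b - 8) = (b - 1)*(b + 2)*(b^2 - 6*b + 8) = (b - 4)*(b - 1)*(b + 2)*(b - 2)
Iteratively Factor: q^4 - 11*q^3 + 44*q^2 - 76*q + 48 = (q - 4)*(q^3 - 7*q^2 + 16*q - 12) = (q - 4)*(q - 2)*(q^2 - 5*q + 6) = (q - 4)*(q - 2)^2*(q - 3)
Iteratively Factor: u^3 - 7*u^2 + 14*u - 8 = (u - 1)*(u^2 - 6*u + 8) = (u - 2)*(u - 1)*(u - 4)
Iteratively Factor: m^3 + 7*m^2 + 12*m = (m)*(m^2 + 7*m + 12) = m*(m + 4)*(m + 3)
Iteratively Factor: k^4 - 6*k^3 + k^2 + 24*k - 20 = (k + 2)*(k^3 - 8*k^2 + 17*k - 10) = (k - 1)*(k + 2)*(k^2 - 7*k + 10) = (k - 2)*(k - 1)*(k + 2)*(k - 5)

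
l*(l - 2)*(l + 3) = l^3 + l^2 - 6*l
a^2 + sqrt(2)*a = a*(a + sqrt(2))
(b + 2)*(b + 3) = b^2 + 5*b + 6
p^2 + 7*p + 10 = (p + 2)*(p + 5)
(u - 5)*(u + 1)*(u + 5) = u^3 + u^2 - 25*u - 25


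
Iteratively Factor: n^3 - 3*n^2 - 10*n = (n + 2)*(n^2 - 5*n) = (n - 5)*(n + 2)*(n)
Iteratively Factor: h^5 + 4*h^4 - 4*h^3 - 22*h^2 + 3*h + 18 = (h + 1)*(h^4 + 3*h^3 - 7*h^2 - 15*h + 18) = (h + 1)*(h + 3)*(h^3 - 7*h + 6) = (h - 2)*(h + 1)*(h + 3)*(h^2 + 2*h - 3) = (h - 2)*(h - 1)*(h + 1)*(h + 3)*(h + 3)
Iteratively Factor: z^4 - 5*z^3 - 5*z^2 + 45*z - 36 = (z - 1)*(z^3 - 4*z^2 - 9*z + 36) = (z - 1)*(z + 3)*(z^2 - 7*z + 12) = (z - 3)*(z - 1)*(z + 3)*(z - 4)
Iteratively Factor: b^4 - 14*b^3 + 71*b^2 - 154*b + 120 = (b - 3)*(b^3 - 11*b^2 + 38*b - 40) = (b - 4)*(b - 3)*(b^2 - 7*b + 10) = (b - 5)*(b - 4)*(b - 3)*(b - 2)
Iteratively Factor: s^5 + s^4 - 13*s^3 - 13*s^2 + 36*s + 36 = (s + 2)*(s^4 - s^3 - 11*s^2 + 9*s + 18) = (s + 1)*(s + 2)*(s^3 - 2*s^2 - 9*s + 18) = (s - 2)*(s + 1)*(s + 2)*(s^2 - 9) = (s - 3)*(s - 2)*(s + 1)*(s + 2)*(s + 3)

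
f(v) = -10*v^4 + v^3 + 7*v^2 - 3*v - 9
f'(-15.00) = 135462.00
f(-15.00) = -508014.00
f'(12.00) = -68523.00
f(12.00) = -204669.00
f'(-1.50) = 117.75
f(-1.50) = -42.75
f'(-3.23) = 1331.01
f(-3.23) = -1048.43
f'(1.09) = -35.98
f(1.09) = -16.77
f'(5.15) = -5314.97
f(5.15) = -6736.63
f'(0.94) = -20.41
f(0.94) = -12.61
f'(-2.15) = 378.30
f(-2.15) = -193.81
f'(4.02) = -2496.83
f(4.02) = -2454.56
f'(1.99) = -278.48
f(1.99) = -136.19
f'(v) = -40*v^3 + 3*v^2 + 14*v - 3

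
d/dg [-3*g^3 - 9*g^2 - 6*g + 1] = -9*g^2 - 18*g - 6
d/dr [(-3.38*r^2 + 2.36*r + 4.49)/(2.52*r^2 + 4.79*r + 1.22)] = (-22.1374*r^2 - 30.8768*r - 18.6279)/(6.3504*r^4 + 24.1416*r^3 + 29.0929*r^2 + 11.6876*r + 1.4884)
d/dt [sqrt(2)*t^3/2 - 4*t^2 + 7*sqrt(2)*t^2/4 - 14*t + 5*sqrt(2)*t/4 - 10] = 3*sqrt(2)*t^2/2 - 8*t + 7*sqrt(2)*t/2 - 14 + 5*sqrt(2)/4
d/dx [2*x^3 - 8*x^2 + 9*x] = 6*x^2 - 16*x + 9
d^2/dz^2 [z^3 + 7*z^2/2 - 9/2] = 6*z + 7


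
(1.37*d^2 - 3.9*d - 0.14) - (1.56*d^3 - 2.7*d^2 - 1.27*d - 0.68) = -1.56*d^3 + 4.07*d^2 - 2.63*d + 0.54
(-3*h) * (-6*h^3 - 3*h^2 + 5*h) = 18*h^4 + 9*h^3 - 15*h^2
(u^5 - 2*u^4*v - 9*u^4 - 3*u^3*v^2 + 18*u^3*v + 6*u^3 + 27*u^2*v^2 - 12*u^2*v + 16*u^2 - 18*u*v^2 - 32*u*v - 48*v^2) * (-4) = -4*u^5 + 8*u^4*v + 36*u^4 + 12*u^3*v^2 - 72*u^3*v - 24*u^3 - 108*u^2*v^2 + 48*u^2*v - 64*u^2 + 72*u*v^2 + 128*u*v + 192*v^2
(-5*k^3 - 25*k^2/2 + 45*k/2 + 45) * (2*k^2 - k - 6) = -10*k^5 - 20*k^4 + 175*k^3/2 + 285*k^2/2 - 180*k - 270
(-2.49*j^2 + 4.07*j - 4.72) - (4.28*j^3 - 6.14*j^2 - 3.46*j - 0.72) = -4.28*j^3 + 3.65*j^2 + 7.53*j - 4.0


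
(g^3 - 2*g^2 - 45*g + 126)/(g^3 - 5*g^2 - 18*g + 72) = (g + 7)/(g + 4)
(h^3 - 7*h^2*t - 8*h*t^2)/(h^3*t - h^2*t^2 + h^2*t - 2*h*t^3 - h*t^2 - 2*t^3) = h*(-h + 8*t)/(t*(-h^2 + 2*h*t - h + 2*t))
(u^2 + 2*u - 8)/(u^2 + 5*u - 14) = (u + 4)/(u + 7)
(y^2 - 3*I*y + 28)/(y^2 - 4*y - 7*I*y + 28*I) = (y + 4*I)/(y - 4)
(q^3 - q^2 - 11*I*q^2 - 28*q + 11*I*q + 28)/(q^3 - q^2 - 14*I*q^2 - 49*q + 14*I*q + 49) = (q - 4*I)/(q - 7*I)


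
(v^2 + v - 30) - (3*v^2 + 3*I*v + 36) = -2*v^2 + v - 3*I*v - 66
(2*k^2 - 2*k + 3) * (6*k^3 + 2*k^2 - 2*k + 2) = 12*k^5 - 8*k^4 + 10*k^3 + 14*k^2 - 10*k + 6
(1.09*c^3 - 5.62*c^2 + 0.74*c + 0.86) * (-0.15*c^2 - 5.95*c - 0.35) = -0.1635*c^5 - 5.6425*c^4 + 32.9465*c^3 - 2.565*c^2 - 5.376*c - 0.301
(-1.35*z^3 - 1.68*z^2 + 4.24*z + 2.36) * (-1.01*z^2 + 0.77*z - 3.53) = 1.3635*z^5 + 0.6573*z^4 - 0.8105*z^3 + 6.8116*z^2 - 13.15*z - 8.3308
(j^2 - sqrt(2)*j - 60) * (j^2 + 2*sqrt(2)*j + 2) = j^4 + sqrt(2)*j^3 - 62*j^2 - 122*sqrt(2)*j - 120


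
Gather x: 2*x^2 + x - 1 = 2*x^2 + x - 1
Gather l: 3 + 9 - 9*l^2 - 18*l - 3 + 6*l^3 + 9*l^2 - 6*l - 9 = 6*l^3 - 24*l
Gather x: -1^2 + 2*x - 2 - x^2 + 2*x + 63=-x^2 + 4*x + 60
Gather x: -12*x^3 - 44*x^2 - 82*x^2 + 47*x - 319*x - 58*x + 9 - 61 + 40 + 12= -12*x^3 - 126*x^2 - 330*x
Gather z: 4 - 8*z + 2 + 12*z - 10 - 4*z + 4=0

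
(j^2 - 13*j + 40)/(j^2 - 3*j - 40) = (j - 5)/(j + 5)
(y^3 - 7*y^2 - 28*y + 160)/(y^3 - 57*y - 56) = (y^2 + y - 20)/(y^2 + 8*y + 7)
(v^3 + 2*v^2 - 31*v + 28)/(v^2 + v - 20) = (v^2 + 6*v - 7)/(v + 5)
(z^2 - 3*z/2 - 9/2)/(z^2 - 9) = (z + 3/2)/(z + 3)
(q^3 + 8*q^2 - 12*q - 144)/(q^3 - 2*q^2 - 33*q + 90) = (q^2 + 2*q - 24)/(q^2 - 8*q + 15)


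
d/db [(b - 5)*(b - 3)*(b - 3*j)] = 3*b^2 - 6*b*j - 16*b + 24*j + 15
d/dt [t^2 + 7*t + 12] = 2*t + 7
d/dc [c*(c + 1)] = 2*c + 1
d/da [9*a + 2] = 9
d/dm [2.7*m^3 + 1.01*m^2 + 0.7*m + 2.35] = 8.1*m^2 + 2.02*m + 0.7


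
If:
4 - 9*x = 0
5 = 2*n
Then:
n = 5/2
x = 4/9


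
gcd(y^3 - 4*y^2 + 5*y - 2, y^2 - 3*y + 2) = y^2 - 3*y + 2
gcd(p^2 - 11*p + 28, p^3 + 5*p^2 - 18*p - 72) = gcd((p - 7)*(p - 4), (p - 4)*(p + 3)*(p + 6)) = p - 4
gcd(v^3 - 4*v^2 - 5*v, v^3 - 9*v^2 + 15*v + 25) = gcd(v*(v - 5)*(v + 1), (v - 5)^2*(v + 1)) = v^2 - 4*v - 5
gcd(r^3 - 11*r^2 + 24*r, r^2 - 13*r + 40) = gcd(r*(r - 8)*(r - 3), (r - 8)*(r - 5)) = r - 8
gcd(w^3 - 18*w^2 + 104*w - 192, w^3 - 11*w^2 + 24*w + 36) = w - 6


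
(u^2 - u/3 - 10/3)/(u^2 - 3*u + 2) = (u + 5/3)/(u - 1)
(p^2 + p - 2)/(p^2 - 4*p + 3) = (p + 2)/(p - 3)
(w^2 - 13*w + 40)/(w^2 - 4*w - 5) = (w - 8)/(w + 1)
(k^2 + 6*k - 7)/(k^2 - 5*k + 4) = (k + 7)/(k - 4)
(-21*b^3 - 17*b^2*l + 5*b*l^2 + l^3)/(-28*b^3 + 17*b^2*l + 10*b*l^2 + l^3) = (3*b^2 + 2*b*l - l^2)/(4*b^2 - 3*b*l - l^2)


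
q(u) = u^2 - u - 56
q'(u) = 2*u - 1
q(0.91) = -56.08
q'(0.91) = 0.82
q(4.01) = -43.93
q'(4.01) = 7.02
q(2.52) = -52.17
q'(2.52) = 4.04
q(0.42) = -56.24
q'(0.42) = -0.16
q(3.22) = -48.85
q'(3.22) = 5.44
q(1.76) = -54.66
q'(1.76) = 2.52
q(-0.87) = -54.37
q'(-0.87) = -2.74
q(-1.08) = -53.75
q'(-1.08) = -3.16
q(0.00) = -56.00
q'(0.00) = -1.00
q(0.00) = -56.00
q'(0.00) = -1.00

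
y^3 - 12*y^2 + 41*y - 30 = (y - 6)*(y - 5)*(y - 1)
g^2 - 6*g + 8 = (g - 4)*(g - 2)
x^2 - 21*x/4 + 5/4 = (x - 5)*(x - 1/4)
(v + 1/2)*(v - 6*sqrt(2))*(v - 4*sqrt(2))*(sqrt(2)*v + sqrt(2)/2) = sqrt(2)*v^4 - 20*v^3 + sqrt(2)*v^3 - 20*v^2 + 193*sqrt(2)*v^2/4 - 5*v + 48*sqrt(2)*v + 12*sqrt(2)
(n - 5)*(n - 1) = n^2 - 6*n + 5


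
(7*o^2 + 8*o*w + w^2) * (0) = 0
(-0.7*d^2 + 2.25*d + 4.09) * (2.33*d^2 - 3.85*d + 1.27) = -1.631*d^4 + 7.9375*d^3 - 0.0217999999999995*d^2 - 12.889*d + 5.1943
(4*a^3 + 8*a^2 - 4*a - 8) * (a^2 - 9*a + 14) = 4*a^5 - 28*a^4 - 20*a^3 + 140*a^2 + 16*a - 112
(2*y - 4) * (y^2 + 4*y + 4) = 2*y^3 + 4*y^2 - 8*y - 16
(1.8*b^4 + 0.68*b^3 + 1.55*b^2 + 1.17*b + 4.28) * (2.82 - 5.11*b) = -9.198*b^5 + 1.6012*b^4 - 6.0029*b^3 - 1.6077*b^2 - 18.5714*b + 12.0696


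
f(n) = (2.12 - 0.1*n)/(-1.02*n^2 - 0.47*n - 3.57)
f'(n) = (2.12 - 0.1*n)*(2.04*n + 0.47)/(-1.02*n^2 - 0.47*n - 3.57)^2 - 0.1/(-1.02*n^2 - 0.47*n - 3.57)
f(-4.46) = -0.12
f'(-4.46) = -0.04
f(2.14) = -0.21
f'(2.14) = 0.12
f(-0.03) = -0.60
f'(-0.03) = 0.10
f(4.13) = -0.07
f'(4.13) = 0.03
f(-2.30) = -0.30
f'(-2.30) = -0.15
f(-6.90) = -0.06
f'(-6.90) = -0.01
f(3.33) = -0.11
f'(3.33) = 0.05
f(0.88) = -0.43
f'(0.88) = 0.22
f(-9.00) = -0.04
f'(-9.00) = -0.01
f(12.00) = -0.01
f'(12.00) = 0.00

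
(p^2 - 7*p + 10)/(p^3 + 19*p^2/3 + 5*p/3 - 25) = 3*(p^2 - 7*p + 10)/(3*p^3 + 19*p^2 + 5*p - 75)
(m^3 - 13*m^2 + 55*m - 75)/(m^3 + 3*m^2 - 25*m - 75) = (m^2 - 8*m + 15)/(m^2 + 8*m + 15)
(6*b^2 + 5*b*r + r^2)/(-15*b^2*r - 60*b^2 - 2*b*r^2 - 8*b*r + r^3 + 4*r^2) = (2*b + r)/(-5*b*r - 20*b + r^2 + 4*r)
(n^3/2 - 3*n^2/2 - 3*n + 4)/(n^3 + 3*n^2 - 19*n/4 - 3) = 2*(n^3 - 3*n^2 - 6*n + 8)/(4*n^3 + 12*n^2 - 19*n - 12)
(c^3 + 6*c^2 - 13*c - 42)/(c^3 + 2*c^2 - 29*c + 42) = (c + 2)/(c - 2)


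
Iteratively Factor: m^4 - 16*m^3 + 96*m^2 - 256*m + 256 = (m - 4)*(m^3 - 12*m^2 + 48*m - 64) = (m - 4)^2*(m^2 - 8*m + 16) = (m - 4)^3*(m - 4)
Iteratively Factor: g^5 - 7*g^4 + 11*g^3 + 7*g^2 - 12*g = (g - 1)*(g^4 - 6*g^3 + 5*g^2 + 12*g) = (g - 4)*(g - 1)*(g^3 - 2*g^2 - 3*g) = (g - 4)*(g - 3)*(g - 1)*(g^2 + g) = (g - 4)*(g - 3)*(g - 1)*(g + 1)*(g)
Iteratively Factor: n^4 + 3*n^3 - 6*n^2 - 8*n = (n + 4)*(n^3 - n^2 - 2*n) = (n - 2)*(n + 4)*(n^2 + n) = n*(n - 2)*(n + 4)*(n + 1)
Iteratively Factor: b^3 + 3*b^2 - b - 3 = (b - 1)*(b^2 + 4*b + 3) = (b - 1)*(b + 3)*(b + 1)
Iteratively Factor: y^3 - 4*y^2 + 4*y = (y - 2)*(y^2 - 2*y) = y*(y - 2)*(y - 2)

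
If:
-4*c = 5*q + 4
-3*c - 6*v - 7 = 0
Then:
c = -2*v - 7/3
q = 8*v/5 + 16/15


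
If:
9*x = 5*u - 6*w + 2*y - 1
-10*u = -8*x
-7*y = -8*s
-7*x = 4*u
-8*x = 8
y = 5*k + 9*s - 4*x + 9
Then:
No Solution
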